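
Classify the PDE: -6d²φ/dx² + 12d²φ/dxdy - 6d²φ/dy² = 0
A = -6, B = 12, C = -6. Discriminant B² - 4AC = 0. Since 0 = 0, parabolic.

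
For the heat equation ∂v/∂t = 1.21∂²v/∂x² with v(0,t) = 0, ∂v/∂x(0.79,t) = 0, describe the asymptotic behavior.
v → 0. Heat escapes through the Dirichlet boundary.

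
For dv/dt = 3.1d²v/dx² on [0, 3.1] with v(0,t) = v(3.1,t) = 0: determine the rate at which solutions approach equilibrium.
Eigenvalues: λₙ = 3.1n²π²/3.1².
First three modes:
  n=1: λ₁ = 3.1π²/3.1² ≈ 3.184
  n=2: λ₂ = 12.4π²/3.1² ≈ 12.735 (4× faster decay)
  n=3: λ₃ = 27.9π²/3.1² ≈ 28.654 (9× faster decay)
As t → ∞, higher modes decay exponentially faster. The n=1 mode dominates: v ~ c₁ sin(πx/3.1) e^{-λ₁t}.
Decay rate: λ₁ = 3.1π²/3.1² ≈ 3.184.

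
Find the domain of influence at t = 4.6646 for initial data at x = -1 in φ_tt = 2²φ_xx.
Domain of influence: [-10.3292, 8.3292]. Data at x = -1 spreads outward at speed 2.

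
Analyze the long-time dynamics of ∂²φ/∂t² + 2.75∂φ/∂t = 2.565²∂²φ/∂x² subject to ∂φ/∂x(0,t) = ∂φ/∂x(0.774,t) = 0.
Long-time behavior: φ → constant (steady state). Damping (γ=2.75) dissipates the nonconstant modes; with Neumann BCs the spatial average obeys M''+γM'=0 and tends to a finite limit.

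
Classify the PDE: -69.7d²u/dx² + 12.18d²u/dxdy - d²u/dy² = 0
A = -69.7, B = 12.18, C = -1. Discriminant B² - 4AC = -130.4476. Since -130.4476 < 0, elliptic.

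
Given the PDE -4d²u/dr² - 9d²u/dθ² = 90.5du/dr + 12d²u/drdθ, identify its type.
Rewriting in standard form: -4d²u/dr² - 12d²u/drdθ - 9d²u/dθ² - 90.5du/dr = 0. The second-order coefficients are A = -4, B = -12, C = -9. Since B² - 4AC = 0 = 0, this is a parabolic PDE.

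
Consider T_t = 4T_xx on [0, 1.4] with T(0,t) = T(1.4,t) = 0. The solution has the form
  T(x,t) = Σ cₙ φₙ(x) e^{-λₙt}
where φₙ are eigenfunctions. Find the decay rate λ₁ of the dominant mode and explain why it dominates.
Eigenvalues: λₙ = 4n²π²/1.4².
First three modes:
  n=1: λ₁ = 4π²/1.4² ≈ 20.142
  n=2: λ₂ = 16π²/1.4² ≈ 80.568 (4× faster decay)
  n=3: λ₃ = 36π²/1.4² ≈ 181.278 (9× faster decay)
As t → ∞, higher modes decay exponentially faster. The n=1 mode dominates: T ~ c₁ sin(πx/1.4) e^{-λ₁t}.
Decay rate: λ₁ = 4π²/1.4² ≈ 20.142.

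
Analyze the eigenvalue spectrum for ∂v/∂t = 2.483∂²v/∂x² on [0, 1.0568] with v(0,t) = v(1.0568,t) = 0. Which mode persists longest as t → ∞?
Eigenvalues: λₙ = 2.483n²π²/1.0568².
First three modes:
  n=1: λ₁ = 2.483π²/1.0568² ≈ 21.943
  n=2: λ₂ = 9.932π²/1.0568² ≈ 87.771 (4× faster decay)
  n=3: λ₃ = 22.347π²/1.0568² ≈ 197.485 (9× faster decay)
As t → ∞, higher modes decay exponentially faster. The n=1 mode dominates: v ~ c₁ sin(πx/1.0568) e^{-λ₁t}.
Decay rate: λ₁ = 2.483π²/1.0568² ≈ 21.943.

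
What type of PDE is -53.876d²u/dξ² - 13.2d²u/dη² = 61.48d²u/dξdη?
Rewriting in standard form: -53.876d²u/dξ² - 61.48d²u/dξdη - 13.2d²u/dη² = 0. With A = -53.876, B = -61.48, C = -13.2, the discriminant is 935.1376. This is a hyperbolic PDE.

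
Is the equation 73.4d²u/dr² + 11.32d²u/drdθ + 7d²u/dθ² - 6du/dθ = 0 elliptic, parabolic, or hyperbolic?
Computing B² - 4AC with A = 73.4, B = 11.32, C = 7: discriminant = -1927.0576 (negative). Answer: elliptic.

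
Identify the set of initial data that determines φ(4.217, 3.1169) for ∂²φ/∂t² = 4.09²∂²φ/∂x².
Domain of dependence: [-8.531121, 16.965121]. Signals travel at speed 4.09, so data within |x - 4.217| ≤ 4.09·3.1169 = 12.748121 can reach the point.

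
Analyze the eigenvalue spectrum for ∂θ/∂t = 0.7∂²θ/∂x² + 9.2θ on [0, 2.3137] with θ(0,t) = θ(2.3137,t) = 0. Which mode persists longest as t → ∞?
Eigenvalues: λₙ = 0.7n²π²/2.3137² - 9.2.
First three modes:
  n=1: λ₁ = 0.7π²/2.3137² - 9.2 ≈ -7.909
  n=2: λ₂ = 2.8π²/2.3137² - 9.2 ≈ -4.038
  n=3: λ₃ = 6.3π²/2.3137² - 9.2 ≈ 2.415
Since 0.7π²/2.3137² ≈ 1.291 < 9.2, λ₁ < 0.
The n=1 mode grows fastest (−λₙ is largest for n=1) → dominates.
Asymptotic: θ ~ c₁ sin(πx/2.3137) e^{7.909t} (exponential growth at rate −λ₁ ≈ 7.909).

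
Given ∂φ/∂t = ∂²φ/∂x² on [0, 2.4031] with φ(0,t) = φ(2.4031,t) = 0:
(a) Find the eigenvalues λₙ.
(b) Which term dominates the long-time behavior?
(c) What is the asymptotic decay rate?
Eigenvalues: λₙ = n²π²/2.4031².
First three modes:
  n=1: λ₁ = π²/2.4031² ≈ 1.709
  n=2: λ₂ = 4π²/2.4031² ≈ 6.836 (4× faster decay)
  n=3: λ₃ = 9π²/2.4031² ≈ 15.381 (9× faster decay)
As t → ∞, higher modes decay exponentially faster. The n=1 mode dominates: φ ~ c₁ sin(πx/2.4031) e^{-λ₁t}.
Decay rate: λ₁ = π²/2.4031² ≈ 1.709.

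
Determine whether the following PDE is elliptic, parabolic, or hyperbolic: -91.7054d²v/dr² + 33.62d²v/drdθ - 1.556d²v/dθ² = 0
Coefficients: A = -91.7054, B = 33.62, C = -1.556. B² - 4AC = 559.5299904, which is positive, so the equation is hyperbolic.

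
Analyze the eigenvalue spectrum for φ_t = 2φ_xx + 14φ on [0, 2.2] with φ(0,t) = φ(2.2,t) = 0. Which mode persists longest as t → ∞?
Eigenvalues: λₙ = 2n²π²/2.2² - 14.
First three modes:
  n=1: λ₁ = 2π²/2.2² - 14 ≈ -9.922
  n=2: λ₂ = 8π²/2.2² - 14 ≈ 2.313
  n=3: λ₃ = 18π²/2.2² - 14 ≈ 22.705
Since 2π²/2.2² ≈ 4.078 < 14, λ₁ < 0.
The n=1 mode grows fastest (−λₙ is largest for n=1) → dominates.
Asymptotic: φ ~ c₁ sin(πx/2.2) e^{9.922t} (exponential growth at rate −λ₁ ≈ 9.922).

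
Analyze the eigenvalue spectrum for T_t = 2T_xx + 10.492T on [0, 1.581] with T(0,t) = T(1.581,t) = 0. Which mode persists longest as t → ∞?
Eigenvalues: λₙ = 2n²π²/1.581² - 10.492.
First three modes:
  n=1: λ₁ = 2π²/1.581² - 10.492 ≈ -2.595
  n=2: λ₂ = 8π²/1.581² - 10.492 ≈ 21.096
  n=3: λ₃ = 18π²/1.581² - 10.492 ≈ 60.582
Since 2π²/1.581² ≈ 7.897 < 10.492, λ₁ < 0.
The n=1 mode grows fastest (−λₙ is largest for n=1) → dominates.
Asymptotic: T ~ c₁ sin(πx/1.581) e^{2.595t} (exponential growth at rate −λ₁ ≈ 2.595).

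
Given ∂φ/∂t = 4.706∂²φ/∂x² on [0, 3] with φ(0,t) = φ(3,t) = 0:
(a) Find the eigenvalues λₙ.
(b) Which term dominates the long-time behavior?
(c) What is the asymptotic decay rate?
Eigenvalues: λₙ = 4.706n²π²/3².
First three modes:
  n=1: λ₁ = 4.706π²/3² ≈ 5.161
  n=2: λ₂ = 18.824π²/3² ≈ 20.643 (4× faster decay)
  n=3: λ₃ = 42.354π²/3² ≈ 46.446 (9× faster decay)
As t → ∞, higher modes decay exponentially faster. The n=1 mode dominates: φ ~ c₁ sin(πx/3) e^{-λ₁t}.
Decay rate: λ₁ = 4.706π²/3² ≈ 5.161.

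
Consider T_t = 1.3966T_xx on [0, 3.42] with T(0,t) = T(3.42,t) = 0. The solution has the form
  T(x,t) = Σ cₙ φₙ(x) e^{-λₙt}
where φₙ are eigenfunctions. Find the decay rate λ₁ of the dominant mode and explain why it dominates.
Eigenvalues: λₙ = 1.3966n²π²/3.42².
First three modes:
  n=1: λ₁ = 1.3966π²/3.42² ≈ 1.178
  n=2: λ₂ = 5.5864π²/3.42² ≈ 4.714 (4× faster decay)
  n=3: λ₃ = 12.5694π²/3.42² ≈ 10.606 (9× faster decay)
As t → ∞, higher modes decay exponentially faster. The n=1 mode dominates: T ~ c₁ sin(πx/3.42) e^{-λ₁t}.
Decay rate: λ₁ = 1.3966π²/3.42² ≈ 1.178.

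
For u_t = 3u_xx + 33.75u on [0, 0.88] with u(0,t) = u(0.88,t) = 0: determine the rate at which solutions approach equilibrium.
Eigenvalues: λₙ = 3n²π²/0.88² - 33.75.
First three modes:
  n=1: λ₁ = 3π²/0.88² - 33.75 ≈ 4.485
  n=2: λ₂ = 12π²/0.88² - 33.75 ≈ 119.188
  n=3: λ₃ = 27π²/0.88² - 33.75 ≈ 310.361
Since 3π²/0.88² ≈ 38.235 > 33.75, all λₙ > 0.
The n=1 mode decays slowest → dominates as t → ∞.
Asymptotic: u ~ c₁ sin(πx/0.88) e^{-λ₁t} with decay rate λ₁ ≈ 4.485.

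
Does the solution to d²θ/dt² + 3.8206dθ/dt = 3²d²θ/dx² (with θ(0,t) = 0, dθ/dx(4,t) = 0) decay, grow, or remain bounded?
θ → 0. Damping (γ=3.8206) dissipates energy; oscillations decay exponentially.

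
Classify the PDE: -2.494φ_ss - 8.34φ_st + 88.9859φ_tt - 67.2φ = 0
A = -2.494, B = -8.34, C = 88.9859. Discriminant B² - 4AC = 957.2789384. Since 957.2789384 > 0, hyperbolic.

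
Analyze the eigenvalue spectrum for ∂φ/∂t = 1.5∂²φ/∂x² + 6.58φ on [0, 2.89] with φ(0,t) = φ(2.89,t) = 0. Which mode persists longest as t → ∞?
Eigenvalues: λₙ = 1.5n²π²/2.89² - 6.58.
First three modes:
  n=1: λ₁ = 1.5π²/2.89² - 6.58 ≈ -4.807
  n=2: λ₂ = 6π²/2.89² - 6.58 ≈ 0.51
  n=3: λ₃ = 13.5π²/2.89² - 6.58 ≈ 9.373
Since 1.5π²/2.89² ≈ 1.773 < 6.58, λ₁ < 0.
The n=1 mode grows fastest (−λₙ is largest for n=1) → dominates.
Asymptotic: φ ~ c₁ sin(πx/2.89) e^{4.807t} (exponential growth at rate −λ₁ ≈ 4.807).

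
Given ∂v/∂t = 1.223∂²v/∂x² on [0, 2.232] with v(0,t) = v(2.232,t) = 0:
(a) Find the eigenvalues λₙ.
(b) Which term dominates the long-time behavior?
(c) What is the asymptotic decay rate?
Eigenvalues: λₙ = 1.223n²π²/2.232².
First three modes:
  n=1: λ₁ = 1.223π²/2.232² ≈ 2.423
  n=2: λ₂ = 4.892π²/2.232² ≈ 9.692 (4× faster decay)
  n=3: λ₃ = 11.007π²/2.232² ≈ 21.806 (9× faster decay)
As t → ∞, higher modes decay exponentially faster. The n=1 mode dominates: v ~ c₁ sin(πx/2.232) e^{-λ₁t}.
Decay rate: λ₁ = 1.223π²/2.232² ≈ 2.423.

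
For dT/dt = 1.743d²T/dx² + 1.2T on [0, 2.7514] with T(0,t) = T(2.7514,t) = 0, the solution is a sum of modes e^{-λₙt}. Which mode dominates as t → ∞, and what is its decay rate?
Eigenvalues: λₙ = 1.743n²π²/2.7514² - 1.2.
First three modes:
  n=1: λ₁ = 1.743π²/2.7514² - 1.2 ≈ 1.072
  n=2: λ₂ = 6.972π²/2.7514² - 1.2 ≈ 7.89
  n=3: λ₃ = 15.687π²/2.7514² - 1.2 ≈ 19.252
Since 1.743π²/2.7514² ≈ 2.272 > 1.2, all λₙ > 0.
The n=1 mode decays slowest → dominates as t → ∞.
Asymptotic: T ~ c₁ sin(πx/2.7514) e^{-λ₁t} with decay rate λ₁ ≈ 1.072.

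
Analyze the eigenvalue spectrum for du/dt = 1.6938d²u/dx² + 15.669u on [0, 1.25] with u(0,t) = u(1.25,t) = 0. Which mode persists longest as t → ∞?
Eigenvalues: λₙ = 1.6938n²π²/1.25² - 15.669.
First three modes:
  n=1: λ₁ = 1.6938π²/1.25² - 15.669 ≈ -4.97
  n=2: λ₂ = 6.7752π²/1.25² - 15.669 ≈ 27.127
  n=3: λ₃ = 15.2442π²/1.25² - 15.669 ≈ 80.622
Since 1.6938π²/1.25² ≈ 10.699 < 15.669, λ₁ < 0.
The n=1 mode grows fastest (−λₙ is largest for n=1) → dominates.
Asymptotic: u ~ c₁ sin(πx/1.25) e^{4.97t} (exponential growth at rate −λ₁ ≈ 4.97).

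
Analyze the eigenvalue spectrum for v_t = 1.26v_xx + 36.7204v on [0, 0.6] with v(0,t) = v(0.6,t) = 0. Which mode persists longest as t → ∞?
Eigenvalues: λₙ = 1.26n²π²/0.6² - 36.7204.
First three modes:
  n=1: λ₁ = 1.26π²/0.6² - 36.7204 ≈ -2.177
  n=2: λ₂ = 5.04π²/0.6² - 36.7204 ≈ 101.454
  n=3: λ₃ = 11.34π²/0.6² - 36.7204 ≈ 274.172
Since 1.26π²/0.6² ≈ 34.544 < 36.7204, λ₁ < 0.
The n=1 mode grows fastest (−λₙ is largest for n=1) → dominates.
Asymptotic: v ~ c₁ sin(πx/0.6) e^{2.177t} (exponential growth at rate −λ₁ ≈ 2.177).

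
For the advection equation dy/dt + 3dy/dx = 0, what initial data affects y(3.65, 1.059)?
A single point: x = 0.473. The characteristic through (3.65, 1.059) is x - 3t = const, so x = 3.65 - 3·1.059 = 0.473.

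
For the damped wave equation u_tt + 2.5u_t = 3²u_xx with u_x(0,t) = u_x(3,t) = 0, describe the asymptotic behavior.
u → constant (steady state). Damping (γ=2.5) dissipates the nonconstant modes; with Neumann BCs the spatial average obeys M''+γM'=0 and tends to a finite limit.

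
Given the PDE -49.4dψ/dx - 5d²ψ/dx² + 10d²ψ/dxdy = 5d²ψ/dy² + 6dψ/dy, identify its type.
Rewriting in standard form: -5d²ψ/dx² + 10d²ψ/dxdy - 5d²ψ/dy² - 49.4dψ/dx - 6dψ/dy = 0. The second-order coefficients are A = -5, B = 10, C = -5. Since B² - 4AC = 0 = 0, this is a parabolic PDE.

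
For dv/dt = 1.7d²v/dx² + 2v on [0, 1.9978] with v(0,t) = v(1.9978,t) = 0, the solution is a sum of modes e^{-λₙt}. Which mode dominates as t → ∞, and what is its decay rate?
Eigenvalues: λₙ = 1.7n²π²/1.9978² - 2.
First three modes:
  n=1: λ₁ = 1.7π²/1.9978² - 2 ≈ 2.204
  n=2: λ₂ = 6.8π²/1.9978² - 2 ≈ 14.815
  n=3: λ₃ = 15.3π²/1.9978² - 2 ≈ 35.834
Since 1.7π²/1.9978² ≈ 4.204 > 2, all λₙ > 0.
The n=1 mode decays slowest → dominates as t → ∞.
Asymptotic: v ~ c₁ sin(πx/1.9978) e^{-λ₁t} with decay rate λ₁ ≈ 2.204.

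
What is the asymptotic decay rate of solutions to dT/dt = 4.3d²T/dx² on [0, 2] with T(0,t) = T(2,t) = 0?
Eigenvalues: λₙ = 4.3n²π²/2².
First three modes:
  n=1: λ₁ = 4.3π²/2² ≈ 10.61
  n=2: λ₂ = 17.2π²/2² ≈ 42.439 (4× faster decay)
  n=3: λ₃ = 38.7π²/2² ≈ 95.488 (9× faster decay)
As t → ∞, higher modes decay exponentially faster. The n=1 mode dominates: T ~ c₁ sin(πx/2) e^{-λ₁t}.
Decay rate: λ₁ = 4.3π²/2² ≈ 10.61.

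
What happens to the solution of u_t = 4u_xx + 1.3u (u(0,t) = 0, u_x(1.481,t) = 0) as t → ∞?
u → 0. Diffusion dominates reaction (r=1.3 < κπ²/(4L²)≈4.5); solution decays.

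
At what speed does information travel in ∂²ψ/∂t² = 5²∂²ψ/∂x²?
Speed = 5. Information travels along characteristics x = x₀ ± 5t.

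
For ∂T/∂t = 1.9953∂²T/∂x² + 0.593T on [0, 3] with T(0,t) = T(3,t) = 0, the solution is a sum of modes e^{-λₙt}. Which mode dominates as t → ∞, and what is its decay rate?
Eigenvalues: λₙ = 1.9953n²π²/3² - 0.593.
First three modes:
  n=1: λ₁ = 1.9953π²/3² - 0.593 ≈ 1.595
  n=2: λ₂ = 7.9812π²/3² - 0.593 ≈ 8.159
  n=3: λ₃ = 17.9577π²/3² - 0.593 ≈ 19.1
Since 1.9953π²/3² ≈ 2.188 > 0.593, all λₙ > 0.
The n=1 mode decays slowest → dominates as t → ∞.
Asymptotic: T ~ c₁ sin(πx/3) e^{-λ₁t} with decay rate λ₁ ≈ 1.595.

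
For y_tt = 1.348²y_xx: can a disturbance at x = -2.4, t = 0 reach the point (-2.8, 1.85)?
Yes. The domain of dependence is [-5.2938, -0.3062], and -2.4 ∈ [-5.2938, -0.3062].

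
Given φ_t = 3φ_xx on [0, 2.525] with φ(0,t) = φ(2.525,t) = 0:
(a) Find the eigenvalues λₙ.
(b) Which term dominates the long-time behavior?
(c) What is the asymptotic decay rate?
Eigenvalues: λₙ = 3n²π²/2.525².
First three modes:
  n=1: λ₁ = 3π²/2.525² ≈ 4.644
  n=2: λ₂ = 12π²/2.525² ≈ 18.576 (4× faster decay)
  n=3: λ₃ = 27π²/2.525² ≈ 41.797 (9× faster decay)
As t → ∞, higher modes decay exponentially faster. The n=1 mode dominates: φ ~ c₁ sin(πx/2.525) e^{-λ₁t}.
Decay rate: λ₁ = 3π²/2.525² ≈ 4.644.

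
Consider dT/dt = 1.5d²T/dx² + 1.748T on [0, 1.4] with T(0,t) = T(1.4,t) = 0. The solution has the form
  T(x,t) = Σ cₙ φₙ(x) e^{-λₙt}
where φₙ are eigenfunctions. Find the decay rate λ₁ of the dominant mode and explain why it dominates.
Eigenvalues: λₙ = 1.5n²π²/1.4² - 1.748.
First three modes:
  n=1: λ₁ = 1.5π²/1.4² - 1.748 ≈ 5.805
  n=2: λ₂ = 6π²/1.4² - 1.748 ≈ 28.465
  n=3: λ₃ = 13.5π²/1.4² - 1.748 ≈ 66.231
Since 1.5π²/1.4² ≈ 7.553 > 1.748, all λₙ > 0.
The n=1 mode decays slowest → dominates as t → ∞.
Asymptotic: T ~ c₁ sin(πx/1.4) e^{-λ₁t} with decay rate λ₁ ≈ 5.805.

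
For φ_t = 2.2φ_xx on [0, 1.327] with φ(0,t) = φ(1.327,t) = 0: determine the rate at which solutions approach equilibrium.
Eigenvalues: λₙ = 2.2n²π²/1.327².
First three modes:
  n=1: λ₁ = 2.2π²/1.327² ≈ 12.33
  n=2: λ₂ = 8.8π²/1.327² ≈ 49.322 (4× faster decay)
  n=3: λ₃ = 19.8π²/1.327² ≈ 110.974 (9× faster decay)
As t → ∞, higher modes decay exponentially faster. The n=1 mode dominates: φ ~ c₁ sin(πx/1.327) e^{-λ₁t}.
Decay rate: λ₁ = 2.2π²/1.327² ≈ 12.33.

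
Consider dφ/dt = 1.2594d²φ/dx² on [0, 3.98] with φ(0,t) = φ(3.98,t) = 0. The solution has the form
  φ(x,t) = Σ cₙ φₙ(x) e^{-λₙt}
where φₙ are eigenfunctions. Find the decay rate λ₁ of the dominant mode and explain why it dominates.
Eigenvalues: λₙ = 1.2594n²π²/3.98².
First three modes:
  n=1: λ₁ = 1.2594π²/3.98² ≈ 0.785
  n=2: λ₂ = 5.0376π²/3.98² ≈ 3.139 (4× faster decay)
  n=3: λ₃ = 11.3346π²/3.98² ≈ 7.062 (9× faster decay)
As t → ∞, higher modes decay exponentially faster. The n=1 mode dominates: φ ~ c₁ sin(πx/3.98) e^{-λ₁t}.
Decay rate: λ₁ = 1.2594π²/3.98² ≈ 0.785.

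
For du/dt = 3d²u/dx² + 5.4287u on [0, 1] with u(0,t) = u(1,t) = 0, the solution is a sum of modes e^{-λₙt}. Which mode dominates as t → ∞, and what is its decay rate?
Eigenvalues: λₙ = 3n²π²/1² - 5.4287.
First three modes:
  n=1: λ₁ = 3π² - 5.4287 ≈ 24.18
  n=2: λ₂ = 12π² - 5.4287 ≈ 113.007
  n=3: λ₃ = 27π² - 5.4287 ≈ 261.051
Since 3π² ≈ 29.609 > 5.4287, all λₙ > 0.
The n=1 mode decays slowest → dominates as t → ∞.
Asymptotic: u ~ c₁ sin(πx/1) e^{-λ₁t} with decay rate λ₁ ≈ 24.18.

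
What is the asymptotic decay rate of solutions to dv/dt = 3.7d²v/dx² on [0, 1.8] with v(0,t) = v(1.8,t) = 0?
Eigenvalues: λₙ = 3.7n²π²/1.8².
First three modes:
  n=1: λ₁ = 3.7π²/1.8² ≈ 11.271
  n=2: λ₂ = 14.8π²/1.8² ≈ 45.083 (4× faster decay)
  n=3: λ₃ = 33.3π²/1.8² ≈ 101.438 (9× faster decay)
As t → ∞, higher modes decay exponentially faster. The n=1 mode dominates: v ~ c₁ sin(πx/1.8) e^{-λ₁t}.
Decay rate: λ₁ = 3.7π²/1.8² ≈ 11.271.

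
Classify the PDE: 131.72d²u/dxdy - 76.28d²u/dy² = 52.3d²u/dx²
Rewriting in standard form: -52.3d²u/dx² + 131.72d²u/dxdy - 76.28d²u/dy² = 0. A = -52.3, B = 131.72, C = -76.28. Discriminant B² - 4AC = 1392.3824. Since 1392.3824 > 0, hyperbolic.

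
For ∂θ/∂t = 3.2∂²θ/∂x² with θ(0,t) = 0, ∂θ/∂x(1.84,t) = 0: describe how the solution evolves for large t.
θ → 0. Heat escapes through the Dirichlet boundary.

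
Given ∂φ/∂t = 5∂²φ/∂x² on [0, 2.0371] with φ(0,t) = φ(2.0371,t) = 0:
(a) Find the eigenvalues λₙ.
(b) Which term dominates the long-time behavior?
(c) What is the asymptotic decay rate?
Eigenvalues: λₙ = 5n²π²/2.0371².
First three modes:
  n=1: λ₁ = 5π²/2.0371² ≈ 11.892
  n=2: λ₂ = 20π²/2.0371² ≈ 47.567 (4× faster decay)
  n=3: λ₃ = 45π²/2.0371² ≈ 107.026 (9× faster decay)
As t → ∞, higher modes decay exponentially faster. The n=1 mode dominates: φ ~ c₁ sin(πx/2.0371) e^{-λ₁t}.
Decay rate: λ₁ = 5π²/2.0371² ≈ 11.892.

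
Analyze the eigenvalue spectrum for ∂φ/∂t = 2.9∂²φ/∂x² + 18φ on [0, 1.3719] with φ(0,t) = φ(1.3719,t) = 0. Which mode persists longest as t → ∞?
Eigenvalues: λₙ = 2.9n²π²/1.3719² - 18.
First three modes:
  n=1: λ₁ = 2.9π²/1.3719² - 18 ≈ -2.793
  n=2: λ₂ = 11.6π²/1.3719² - 18 ≈ 42.829
  n=3: λ₃ = 26.1π²/1.3719² - 18 ≈ 118.866
Since 2.9π²/1.3719² ≈ 15.207 < 18, λ₁ < 0.
The n=1 mode grows fastest (−λₙ is largest for n=1) → dominates.
Asymptotic: φ ~ c₁ sin(πx/1.3719) e^{2.793t} (exponential growth at rate −λ₁ ≈ 2.793).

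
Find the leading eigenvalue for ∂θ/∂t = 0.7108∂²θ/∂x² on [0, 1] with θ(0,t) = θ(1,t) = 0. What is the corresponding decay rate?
Eigenvalues: λₙ = 0.7108n²π².
First three modes:
  n=1: λ₁ = 0.7108π² ≈ 7.015
  n=2: λ₂ = 2.8432π² ≈ 28.061 (4× faster decay)
  n=3: λ₃ = 6.3972π² ≈ 63.138 (9× faster decay)
As t → ∞, higher modes decay exponentially faster. The n=1 mode dominates: θ ~ c₁ sin(πx) e^{-λ₁t}.
Decay rate: λ₁ = 0.7108π² ≈ 7.015.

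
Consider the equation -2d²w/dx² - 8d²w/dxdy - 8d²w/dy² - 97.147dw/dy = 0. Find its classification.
Parabolic. (A = -2, B = -8, C = -8 gives B² - 4AC = 0.)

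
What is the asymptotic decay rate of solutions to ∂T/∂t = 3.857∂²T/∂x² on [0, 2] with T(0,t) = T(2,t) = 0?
Eigenvalues: λₙ = 3.857n²π²/2².
First three modes:
  n=1: λ₁ = 3.857π²/2² ≈ 9.517
  n=2: λ₂ = 15.428π²/2² ≈ 38.067 (4× faster decay)
  n=3: λ₃ = 34.713π²/2² ≈ 85.651 (9× faster decay)
As t → ∞, higher modes decay exponentially faster. The n=1 mode dominates: T ~ c₁ sin(πx/2) e^{-λ₁t}.
Decay rate: λ₁ = 3.857π²/2² ≈ 9.517.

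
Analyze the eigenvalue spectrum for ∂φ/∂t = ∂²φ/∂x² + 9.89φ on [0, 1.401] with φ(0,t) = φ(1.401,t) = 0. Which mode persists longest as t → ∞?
Eigenvalues: λₙ = n²π²/1.401² - 9.89.
First three modes:
  n=1: λ₁ = π²/1.401² - 9.89 ≈ -4.862
  n=2: λ₂ = 4π²/1.401² - 9.89 ≈ 10.223
  n=3: λ₃ = 9π²/1.401² - 9.89 ≈ 35.365
Since π²/1.401² ≈ 5.028 < 9.89, λ₁ < 0.
The n=1 mode grows fastest (−λₙ is largest for n=1) → dominates.
Asymptotic: φ ~ c₁ sin(πx/1.401) e^{4.862t} (exponential growth at rate −λ₁ ≈ 4.862).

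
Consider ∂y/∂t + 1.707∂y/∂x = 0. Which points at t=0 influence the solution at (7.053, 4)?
A single point: x = 0.225. The characteristic through (7.053, 4) is x - 1.707t = const, so x = 7.053 - 1.707·4 = 0.225.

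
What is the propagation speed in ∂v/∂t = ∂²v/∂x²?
Infinite. The heat equation is parabolic, not hyperbolic, so disturbances propagate instantly.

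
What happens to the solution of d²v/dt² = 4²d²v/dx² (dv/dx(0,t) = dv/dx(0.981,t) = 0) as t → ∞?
v oscillates about a mean that drifts linearly in t (generically unbounded; no decay). There is no damping, so the nonconstant modes persist as standing waves (energy conserved, no decay). But with Neumann conditions at both ends the constant mode has eigenvalue 0: the spatial mean M(t) of v satisfies M'' = 0, so M(t) = M(0) + M'(0)·t. Unless the initial velocity has zero mean (∫v_t(x,0)dx = 0), the solution grows linearly in t (unbounded, though not exponentially); if it does have zero mean, the solution stays bounded and simply oscillates.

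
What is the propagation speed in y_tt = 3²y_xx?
Speed = 3. Information travels along characteristics x = x₀ ± 3t.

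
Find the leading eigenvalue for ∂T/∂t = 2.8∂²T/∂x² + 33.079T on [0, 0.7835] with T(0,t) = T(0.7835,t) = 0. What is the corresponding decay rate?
Eigenvalues: λₙ = 2.8n²π²/0.7835² - 33.079.
First three modes:
  n=1: λ₁ = 2.8π²/0.7835² - 33.079 ≈ 11.938
  n=2: λ₂ = 11.2π²/0.7835² - 33.079 ≈ 146.99
  n=3: λ₃ = 25.2π²/0.7835² - 33.079 ≈ 372.077
Since 2.8π²/0.7835² ≈ 45.017 > 33.079, all λₙ > 0.
The n=1 mode decays slowest → dominates as t → ∞.
Asymptotic: T ~ c₁ sin(πx/0.7835) e^{-λ₁t} with decay rate λ₁ ≈ 11.938.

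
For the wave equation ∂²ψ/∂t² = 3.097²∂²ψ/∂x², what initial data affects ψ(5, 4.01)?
Domain of dependence: [-7.41897, 17.41897]. Signals travel at speed 3.097, so data within |x - 5| ≤ 3.097·4.01 = 12.41897 can reach the point.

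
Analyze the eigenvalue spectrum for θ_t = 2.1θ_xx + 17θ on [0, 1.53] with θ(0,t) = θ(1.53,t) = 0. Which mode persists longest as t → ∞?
Eigenvalues: λₙ = 2.1n²π²/1.53² - 17.
First three modes:
  n=1: λ₁ = 2.1π²/1.53² - 17 ≈ -8.146
  n=2: λ₂ = 8.4π²/1.53² - 17 ≈ 18.416
  n=3: λ₃ = 18.9π²/1.53² - 17 ≈ 62.685
Since 2.1π²/1.53² ≈ 8.854 < 17, λ₁ < 0.
The n=1 mode grows fastest (−λₙ is largest for n=1) → dominates.
Asymptotic: θ ~ c₁ sin(πx/1.53) e^{8.146t} (exponential growth at rate −λ₁ ≈ 8.146).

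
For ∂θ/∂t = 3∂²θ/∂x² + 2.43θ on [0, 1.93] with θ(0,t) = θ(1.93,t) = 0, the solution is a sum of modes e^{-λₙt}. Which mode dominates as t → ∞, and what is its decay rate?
Eigenvalues: λₙ = 3n²π²/1.93² - 2.43.
First three modes:
  n=1: λ₁ = 3π²/1.93² - 2.43 ≈ 5.519
  n=2: λ₂ = 12π²/1.93² - 2.43 ≈ 29.366
  n=3: λ₃ = 27π²/1.93² - 2.43 ≈ 69.11
Since 3π²/1.93² ≈ 7.949 > 2.43, all λₙ > 0.
The n=1 mode decays slowest → dominates as t → ∞.
Asymptotic: θ ~ c₁ sin(πx/1.93) e^{-λ₁t} with decay rate λ₁ ≈ 5.519.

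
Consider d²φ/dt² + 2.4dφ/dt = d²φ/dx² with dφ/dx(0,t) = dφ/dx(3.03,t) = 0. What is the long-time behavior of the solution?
As t → ∞, φ → constant (steady state). Damping (γ=2.4) dissipates the nonconstant modes; with Neumann BCs the spatial average obeys M''+γM'=0 and tends to a finite limit.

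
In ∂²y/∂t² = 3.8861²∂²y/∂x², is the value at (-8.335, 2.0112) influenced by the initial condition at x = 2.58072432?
No. The domain of dependence is [-16.15072432, -0.51927568], and 2.58072432 is outside this interval.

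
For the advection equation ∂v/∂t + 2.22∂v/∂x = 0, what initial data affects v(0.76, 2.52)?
A single point: x = -4.8344. The characteristic through (0.76, 2.52) is x - 2.22t = const, so x = 0.76 - 2.22·2.52 = -4.8344.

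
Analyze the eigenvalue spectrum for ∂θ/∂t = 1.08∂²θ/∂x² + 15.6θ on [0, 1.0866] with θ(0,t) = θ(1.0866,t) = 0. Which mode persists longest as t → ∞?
Eigenvalues: λₙ = 1.08n²π²/1.0866² - 15.6.
First three modes:
  n=1: λ₁ = 1.08π²/1.0866² - 15.6 ≈ -6.572
  n=2: λ₂ = 4.32π²/1.0866² - 15.6 ≈ 20.511
  n=3: λ₃ = 9.72π²/1.0866² - 15.6 ≈ 65.651
Since 1.08π²/1.0866² ≈ 9.028 < 15.6, λ₁ < 0.
The n=1 mode grows fastest (−λₙ is largest for n=1) → dominates.
Asymptotic: θ ~ c₁ sin(πx/1.0866) e^{6.572t} (exponential growth at rate −λ₁ ≈ 6.572).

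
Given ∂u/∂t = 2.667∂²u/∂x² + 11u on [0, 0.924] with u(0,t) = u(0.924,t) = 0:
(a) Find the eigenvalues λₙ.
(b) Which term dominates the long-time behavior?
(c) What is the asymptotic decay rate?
Eigenvalues: λₙ = 2.667n²π²/0.924² - 11.
First three modes:
  n=1: λ₁ = 2.667π²/0.924² - 11 ≈ 19.83
  n=2: λ₂ = 10.668π²/0.924² - 11 ≈ 112.322
  n=3: λ₃ = 24.003π²/0.924² - 11 ≈ 266.473
Since 2.667π²/0.924² ≈ 30.83 > 11, all λₙ > 0.
The n=1 mode decays slowest → dominates as t → ∞.
Asymptotic: u ~ c₁ sin(πx/0.924) e^{-λ₁t} with decay rate λ₁ ≈ 19.83.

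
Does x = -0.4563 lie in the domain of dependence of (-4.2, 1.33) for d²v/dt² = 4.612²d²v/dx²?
Yes. The domain of dependence is [-10.33396, 1.93396], and -0.4563 ∈ [-10.33396, 1.93396].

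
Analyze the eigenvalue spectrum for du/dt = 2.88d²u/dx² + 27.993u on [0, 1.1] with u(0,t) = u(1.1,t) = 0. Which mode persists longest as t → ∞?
Eigenvalues: λₙ = 2.88n²π²/1.1² - 27.993.
First three modes:
  n=1: λ₁ = 2.88π²/1.1² - 27.993 ≈ -4.502
  n=2: λ₂ = 11.52π²/1.1² - 27.993 ≈ 65.972
  n=3: λ₃ = 25.92π²/1.1² - 27.993 ≈ 183.429
Since 2.88π²/1.1² ≈ 23.491 < 27.993, λ₁ < 0.
The n=1 mode grows fastest (−λₙ is largest for n=1) → dominates.
Asymptotic: u ~ c₁ sin(πx/1.1) e^{4.502t} (exponential growth at rate −λ₁ ≈ 4.502).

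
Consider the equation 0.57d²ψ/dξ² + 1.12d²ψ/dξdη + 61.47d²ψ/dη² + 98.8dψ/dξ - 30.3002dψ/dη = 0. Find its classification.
Elliptic. (A = 0.57, B = 1.12, C = 61.47 gives B² - 4AC = -138.8972.)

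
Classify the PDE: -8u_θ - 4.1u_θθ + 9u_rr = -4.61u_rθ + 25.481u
Rewriting in standard form: 9u_rr + 4.61u_rθ - 4.1u_θθ - 8u_θ - 25.481u = 0. A = 9, B = 4.61, C = -4.1. Discriminant B² - 4AC = 168.8521. Since 168.8521 > 0, hyperbolic.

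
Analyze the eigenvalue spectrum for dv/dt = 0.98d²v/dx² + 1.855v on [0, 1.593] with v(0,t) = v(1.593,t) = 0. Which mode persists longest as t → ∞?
Eigenvalues: λₙ = 0.98n²π²/1.593² - 1.855.
First three modes:
  n=1: λ₁ = 0.98π²/1.593² - 1.855 ≈ 1.956
  n=2: λ₂ = 3.92π²/1.593² - 1.855 ≈ 13.391
  n=3: λ₃ = 8.82π²/1.593² - 1.855 ≈ 32.448
Since 0.98π²/1.593² ≈ 3.811 > 1.855, all λₙ > 0.
The n=1 mode decays slowest → dominates as t → ∞.
Asymptotic: v ~ c₁ sin(πx/1.593) e^{-λ₁t} with decay rate λ₁ ≈ 1.956.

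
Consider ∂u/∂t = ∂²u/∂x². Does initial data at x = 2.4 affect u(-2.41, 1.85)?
Yes, for any finite x. The heat equation has infinite propagation speed, so all initial data affects all points at any t > 0.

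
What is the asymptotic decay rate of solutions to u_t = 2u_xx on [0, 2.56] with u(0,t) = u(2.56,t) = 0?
Eigenvalues: λₙ = 2n²π²/2.56².
First three modes:
  n=1: λ₁ = 2π²/2.56² ≈ 3.012
  n=2: λ₂ = 8π²/2.56² ≈ 12.048 (4× faster decay)
  n=3: λ₃ = 18π²/2.56² ≈ 27.108 (9× faster decay)
As t → ∞, higher modes decay exponentially faster. The n=1 mode dominates: u ~ c₁ sin(πx/2.56) e^{-λ₁t}.
Decay rate: λ₁ = 2π²/2.56² ≈ 3.012.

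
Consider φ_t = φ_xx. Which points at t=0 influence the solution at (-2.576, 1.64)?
The entire real line. The heat equation has infinite propagation speed: any initial disturbance instantly affects all points (though exponentially small far away).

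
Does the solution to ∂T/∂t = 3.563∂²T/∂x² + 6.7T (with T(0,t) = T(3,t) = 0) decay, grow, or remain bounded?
T grows unboundedly. Reaction dominates diffusion (r=6.7 > κπ²/L²≈3.91); solution grows exponentially.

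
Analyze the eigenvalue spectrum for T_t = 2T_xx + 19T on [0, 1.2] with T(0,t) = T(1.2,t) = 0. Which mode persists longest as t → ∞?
Eigenvalues: λₙ = 2n²π²/1.2² - 19.
First three modes:
  n=1: λ₁ = 2π²/1.2² - 19 ≈ -5.292
  n=2: λ₂ = 8π²/1.2² - 19 ≈ 35.831
  n=3: λ₃ = 18π²/1.2² - 19 ≈ 104.37
Since 2π²/1.2² ≈ 13.708 < 19, λ₁ < 0.
The n=1 mode grows fastest (−λₙ is largest for n=1) → dominates.
Asymptotic: T ~ c₁ sin(πx/1.2) e^{5.292t} (exponential growth at rate −λ₁ ≈ 5.292).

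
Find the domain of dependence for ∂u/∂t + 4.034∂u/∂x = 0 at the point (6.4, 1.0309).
A single point: x = 2.2413494. The characteristic through (6.4, 1.0309) is x - 4.034t = const, so x = 6.4 - 4.034·1.0309 = 2.2413494.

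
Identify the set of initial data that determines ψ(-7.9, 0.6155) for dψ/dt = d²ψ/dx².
The entire real line. The heat equation has infinite propagation speed: any initial disturbance instantly affects all points (though exponentially small far away).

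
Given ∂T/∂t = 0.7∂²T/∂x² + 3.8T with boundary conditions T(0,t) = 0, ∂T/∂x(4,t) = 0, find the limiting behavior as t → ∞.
T grows unboundedly. Reaction dominates diffusion (r=3.8 > κπ²/(4L²)≈0.11); solution grows exponentially.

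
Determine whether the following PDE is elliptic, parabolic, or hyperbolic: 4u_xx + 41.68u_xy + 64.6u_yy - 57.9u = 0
Coefficients: A = 4, B = 41.68, C = 64.6. B² - 4AC = 703.6224, which is positive, so the equation is hyperbolic.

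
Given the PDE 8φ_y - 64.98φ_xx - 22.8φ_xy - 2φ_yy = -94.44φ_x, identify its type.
Rewriting in standard form: -64.98φ_xx - 22.8φ_xy - 2φ_yy + 94.44φ_x + 8φ_y = 0. The second-order coefficients are A = -64.98, B = -22.8, C = -2. Since B² - 4AC = 0 = 0, this is a parabolic PDE.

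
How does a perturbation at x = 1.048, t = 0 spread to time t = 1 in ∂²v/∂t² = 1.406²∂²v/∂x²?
Domain of influence: [-0.358, 2.454]. Data at x = 1.048 spreads outward at speed 1.406.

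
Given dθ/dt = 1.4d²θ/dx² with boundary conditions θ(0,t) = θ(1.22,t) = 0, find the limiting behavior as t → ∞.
θ → 0. Heat diffuses out through both boundaries.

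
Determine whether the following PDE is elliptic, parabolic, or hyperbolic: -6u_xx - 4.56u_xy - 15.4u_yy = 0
Coefficients: A = -6, B = -4.56, C = -15.4. B² - 4AC = -348.8064, which is negative, so the equation is elliptic.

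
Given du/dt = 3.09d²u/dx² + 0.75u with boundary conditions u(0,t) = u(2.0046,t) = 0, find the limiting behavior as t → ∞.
u → 0. Diffusion dominates reaction (r=0.75 < κπ²/L²≈7.59); solution decays.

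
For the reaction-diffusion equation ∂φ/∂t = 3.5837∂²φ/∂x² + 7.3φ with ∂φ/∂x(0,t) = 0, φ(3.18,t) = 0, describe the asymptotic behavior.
φ grows unboundedly. Reaction dominates diffusion (r=7.3 > κπ²/(4L²)≈0.87); solution grows exponentially.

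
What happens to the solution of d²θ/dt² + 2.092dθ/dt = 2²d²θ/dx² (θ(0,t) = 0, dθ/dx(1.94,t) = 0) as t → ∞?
θ → 0. Damping (γ=2.092) dissipates energy; oscillations decay exponentially.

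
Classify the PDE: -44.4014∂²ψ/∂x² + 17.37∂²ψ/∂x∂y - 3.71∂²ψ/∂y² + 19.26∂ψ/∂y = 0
A = -44.4014, B = 17.37, C = -3.71. Discriminant B² - 4AC = -357.199876. Since -357.199876 < 0, elliptic.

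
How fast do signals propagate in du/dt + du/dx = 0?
Speed = 1. Information travels along x - 1t = const (rightward).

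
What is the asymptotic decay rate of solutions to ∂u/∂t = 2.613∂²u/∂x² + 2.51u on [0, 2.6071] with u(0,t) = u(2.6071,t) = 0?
Eigenvalues: λₙ = 2.613n²π²/2.6071² - 2.51.
First three modes:
  n=1: λ₁ = 2.613π²/2.6071² - 2.51 ≈ 1.284
  n=2: λ₂ = 10.452π²/2.6071² - 2.51 ≈ 12.667
  n=3: λ₃ = 23.517π²/2.6071² - 2.51 ≈ 31.638
Since 2.613π²/2.6071² ≈ 3.794 > 2.51, all λₙ > 0.
The n=1 mode decays slowest → dominates as t → ∞.
Asymptotic: u ~ c₁ sin(πx/2.6071) e^{-λ₁t} with decay rate λ₁ ≈ 1.284.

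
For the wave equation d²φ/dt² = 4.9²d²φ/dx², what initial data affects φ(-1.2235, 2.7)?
Domain of dependence: [-14.4535, 12.0065]. Signals travel at speed 4.9, so data within |x - -1.2235| ≤ 4.9·2.7 = 13.23 can reach the point.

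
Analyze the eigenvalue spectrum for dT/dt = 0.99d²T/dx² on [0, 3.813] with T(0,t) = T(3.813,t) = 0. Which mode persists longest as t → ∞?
Eigenvalues: λₙ = 0.99n²π²/3.813².
First three modes:
  n=1: λ₁ = 0.99π²/3.813² ≈ 0.672
  n=2: λ₂ = 3.96π²/3.813² ≈ 2.688 (4× faster decay)
  n=3: λ₃ = 8.91π²/3.813² ≈ 6.048 (9× faster decay)
As t → ∞, higher modes decay exponentially faster. The n=1 mode dominates: T ~ c₁ sin(πx/3.813) e^{-λ₁t}.
Decay rate: λ₁ = 0.99π²/3.813² ≈ 0.672.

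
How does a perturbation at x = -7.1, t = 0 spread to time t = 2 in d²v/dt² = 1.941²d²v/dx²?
Domain of influence: [-10.982, -3.218]. Data at x = -7.1 spreads outward at speed 1.941.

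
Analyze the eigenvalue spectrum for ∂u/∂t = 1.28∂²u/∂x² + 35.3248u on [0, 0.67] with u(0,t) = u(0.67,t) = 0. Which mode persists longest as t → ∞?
Eigenvalues: λₙ = 1.28n²π²/0.67² - 35.3248.
First three modes:
  n=1: λ₁ = 1.28π²/0.67² - 35.3248 ≈ -7.182
  n=2: λ₂ = 5.12π²/0.67² - 35.3248 ≈ 77.245
  n=3: λ₃ = 11.52π²/0.67² - 35.3248 ≈ 217.956
Since 1.28π²/0.67² ≈ 28.142 < 35.3248, λ₁ < 0.
The n=1 mode grows fastest (−λₙ is largest for n=1) → dominates.
Asymptotic: u ~ c₁ sin(πx/0.67) e^{7.182t} (exponential growth at rate −λ₁ ≈ 7.182).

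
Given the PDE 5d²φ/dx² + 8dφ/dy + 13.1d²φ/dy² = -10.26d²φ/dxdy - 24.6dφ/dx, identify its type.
Rewriting in standard form: 5d²φ/dx² + 10.26d²φ/dxdy + 13.1d²φ/dy² + 24.6dφ/dx + 8dφ/dy = 0. The second-order coefficients are A = 5, B = 10.26, C = 13.1. Since B² - 4AC = -156.7324 < 0, this is an elliptic PDE.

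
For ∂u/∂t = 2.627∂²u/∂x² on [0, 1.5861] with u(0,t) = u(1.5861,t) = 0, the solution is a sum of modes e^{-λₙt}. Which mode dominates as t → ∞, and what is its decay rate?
Eigenvalues: λₙ = 2.627n²π²/1.5861².
First three modes:
  n=1: λ₁ = 2.627π²/1.5861² ≈ 10.306
  n=2: λ₂ = 10.508π²/1.5861² ≈ 41.225 (4× faster decay)
  n=3: λ₃ = 23.643π²/1.5861² ≈ 92.756 (9× faster decay)
As t → ∞, higher modes decay exponentially faster. The n=1 mode dominates: u ~ c₁ sin(πx/1.5861) e^{-λ₁t}.
Decay rate: λ₁ = 2.627π²/1.5861² ≈ 10.306.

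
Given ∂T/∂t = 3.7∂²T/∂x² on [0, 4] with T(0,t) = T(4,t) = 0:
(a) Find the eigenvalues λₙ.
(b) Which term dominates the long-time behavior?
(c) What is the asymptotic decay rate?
Eigenvalues: λₙ = 3.7n²π²/4².
First three modes:
  n=1: λ₁ = 3.7π²/4² ≈ 2.282
  n=2: λ₂ = 14.8π²/4² ≈ 9.129 (4× faster decay)
  n=3: λ₃ = 33.3π²/4² ≈ 20.541 (9× faster decay)
As t → ∞, higher modes decay exponentially faster. The n=1 mode dominates: T ~ c₁ sin(πx/4) e^{-λ₁t}.
Decay rate: λ₁ = 3.7π²/4² ≈ 2.282.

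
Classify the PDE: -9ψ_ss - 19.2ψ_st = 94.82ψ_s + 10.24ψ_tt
Rewriting in standard form: -9ψ_ss - 19.2ψ_st - 10.24ψ_tt - 94.82ψ_s = 0. A = -9, B = -19.2, C = -10.24. Discriminant B² - 4AC = 0. Since 0 = 0, parabolic.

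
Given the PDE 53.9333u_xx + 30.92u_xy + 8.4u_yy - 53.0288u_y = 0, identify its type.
The second-order coefficients are A = 53.9333, B = 30.92, C = 8.4. Since B² - 4AC = -856.11248 < 0, this is an elliptic PDE.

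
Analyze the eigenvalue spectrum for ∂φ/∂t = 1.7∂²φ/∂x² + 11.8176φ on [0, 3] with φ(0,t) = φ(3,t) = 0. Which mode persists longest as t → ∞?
Eigenvalues: λₙ = 1.7n²π²/3² - 11.8176.
First three modes:
  n=1: λ₁ = 1.7π²/3² - 11.8176 ≈ -9.953
  n=2: λ₂ = 6.8π²/3² - 11.8176 ≈ -4.361
  n=3: λ₃ = 15.3π²/3² - 11.8176 ≈ 4.961
Since 1.7π²/3² ≈ 1.864 < 11.8176, λ₁ < 0.
The n=1 mode grows fastest (−λₙ is largest for n=1) → dominates.
Asymptotic: φ ~ c₁ sin(πx/3) e^{9.953t} (exponential growth at rate −λ₁ ≈ 9.953).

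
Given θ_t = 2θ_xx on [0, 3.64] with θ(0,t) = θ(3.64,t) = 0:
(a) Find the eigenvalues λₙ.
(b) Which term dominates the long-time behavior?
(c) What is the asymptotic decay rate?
Eigenvalues: λₙ = 2n²π²/3.64².
First three modes:
  n=1: λ₁ = 2π²/3.64² ≈ 1.49
  n=2: λ₂ = 8π²/3.64² ≈ 5.959 (4× faster decay)
  n=3: λ₃ = 18π²/3.64² ≈ 13.408 (9× faster decay)
As t → ∞, higher modes decay exponentially faster. The n=1 mode dominates: θ ~ c₁ sin(πx/3.64) e^{-λ₁t}.
Decay rate: λ₁ = 2π²/3.64² ≈ 1.49.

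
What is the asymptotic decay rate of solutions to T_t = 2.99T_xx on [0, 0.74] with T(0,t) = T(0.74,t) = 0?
Eigenvalues: λₙ = 2.99n²π²/0.74².
First three modes:
  n=1: λ₁ = 2.99π²/0.74² ≈ 53.89
  n=2: λ₂ = 11.96π²/0.74² ≈ 215.56 (4× faster decay)
  n=3: λ₃ = 26.91π²/0.74² ≈ 485.009 (9× faster decay)
As t → ∞, higher modes decay exponentially faster. The n=1 mode dominates: T ~ c₁ sin(πx/0.74) e^{-λ₁t}.
Decay rate: λ₁ = 2.99π²/0.74² ≈ 53.89.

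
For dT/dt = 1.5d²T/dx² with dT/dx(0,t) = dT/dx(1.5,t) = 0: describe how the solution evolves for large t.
T → constant (steady state). Heat is conserved (no flux at boundaries); solution approaches the spatial average.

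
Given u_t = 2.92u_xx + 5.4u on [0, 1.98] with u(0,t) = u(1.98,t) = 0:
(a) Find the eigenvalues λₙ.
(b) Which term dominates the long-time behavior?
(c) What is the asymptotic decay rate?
Eigenvalues: λₙ = 2.92n²π²/1.98² - 5.4.
First three modes:
  n=1: λ₁ = 2.92π²/1.98² - 5.4 ≈ 1.951
  n=2: λ₂ = 11.68π²/1.98² - 5.4 ≈ 24.004
  n=3: λ₃ = 26.28π²/1.98² - 5.4 ≈ 60.76
Since 2.92π²/1.98² ≈ 7.351 > 5.4, all λₙ > 0.
The n=1 mode decays slowest → dominates as t → ∞.
Asymptotic: u ~ c₁ sin(πx/1.98) e^{-λ₁t} with decay rate λ₁ ≈ 1.951.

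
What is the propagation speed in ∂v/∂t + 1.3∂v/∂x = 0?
Speed = 1.3. Information travels along x - 1.3t = const (rightward).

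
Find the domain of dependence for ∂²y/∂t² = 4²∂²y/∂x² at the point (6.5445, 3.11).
Domain of dependence: [-5.8955, 18.9845]. Signals travel at speed 4, so data within |x - 6.5445| ≤ 4·3.11 = 12.44 can reach the point.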